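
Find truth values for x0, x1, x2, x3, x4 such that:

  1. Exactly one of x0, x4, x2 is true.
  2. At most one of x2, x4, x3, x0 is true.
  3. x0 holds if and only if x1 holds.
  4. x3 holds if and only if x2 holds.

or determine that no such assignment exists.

x0: True, x1: True, x2: False, x3: False, x4: False

  (1) {x0, x4, x2}: 1 true — exactly one ✓
  (2) {x2, x4, x3, x0}: 1 true — at most one ✓
  (3) x0=T, x1=T — same ✓
  (4) x3=F, x2=F — same ✓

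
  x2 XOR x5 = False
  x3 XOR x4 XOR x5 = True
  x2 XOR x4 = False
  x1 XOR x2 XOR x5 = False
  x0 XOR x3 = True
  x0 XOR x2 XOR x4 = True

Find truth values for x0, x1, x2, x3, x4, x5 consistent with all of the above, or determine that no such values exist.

No satisfying assignment exists.

Adding constraints 1, 2, 5, 6 mod 2: every variable appears an even number of times on the left, so the left side is 0.
But the right sides sum to 1 (mod 2). 0 ≠ 1 — the system is inconsistent.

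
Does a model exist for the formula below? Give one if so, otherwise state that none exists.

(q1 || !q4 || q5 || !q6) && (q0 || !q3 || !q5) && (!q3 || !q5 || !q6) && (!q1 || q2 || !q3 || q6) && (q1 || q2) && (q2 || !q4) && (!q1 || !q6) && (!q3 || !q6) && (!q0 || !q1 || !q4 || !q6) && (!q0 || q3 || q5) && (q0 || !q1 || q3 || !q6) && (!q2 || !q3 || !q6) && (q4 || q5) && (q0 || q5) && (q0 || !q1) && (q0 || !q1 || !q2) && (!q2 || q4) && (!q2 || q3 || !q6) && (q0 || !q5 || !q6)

q0 = True; q1 = False; q2 = True; q3 = True; q4 = True; q5 = False; q6 = False

Set q0 = True.
Set q1 = False.
  then (q1 || q2) forces q2 = True.
  then (!q2 || q4) forces q4 = True.
Set q3 = True.
  then (!q3 || !q6) forces q6 = False.
Set q5 = False.
All clauses satisfied.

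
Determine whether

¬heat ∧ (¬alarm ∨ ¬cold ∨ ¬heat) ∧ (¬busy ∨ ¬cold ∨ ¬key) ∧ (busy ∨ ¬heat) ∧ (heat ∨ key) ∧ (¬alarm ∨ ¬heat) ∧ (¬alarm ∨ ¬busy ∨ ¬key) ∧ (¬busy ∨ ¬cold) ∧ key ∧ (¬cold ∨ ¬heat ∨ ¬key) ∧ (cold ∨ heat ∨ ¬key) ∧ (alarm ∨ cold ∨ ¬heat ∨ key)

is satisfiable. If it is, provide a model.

busy=F, cold=T, alarm=F, key=T, heat=F

Unit clause (¬heat) forces heat = False.
In (heat ∨ key) only key is left, so key = True.
In (cold ∨ heat ∨ ¬key) only cold is left, so cold = True.
In (¬busy ∨ ¬cold ∨ ¬key) only ¬busy is left, so busy = False.
Set alarm = False.
All clauses satisfied.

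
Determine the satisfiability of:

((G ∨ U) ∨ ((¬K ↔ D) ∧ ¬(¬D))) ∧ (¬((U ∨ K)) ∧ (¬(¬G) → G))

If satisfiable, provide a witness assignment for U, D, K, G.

U = False; D = True; K = False; G = True

  (G ∨ U) ∨ ((¬K ↔ D) ∧ ¬(¬D)) = True
    G ∨ U = True
    (¬K ↔ D) ∧ ¬(¬D) = True
      ¬K ↔ D = True
        ¬K = True
      ¬(¬D) = True
        ¬D = False
  ¬((U ∨ K)) ∧ (¬(¬G) → G) = True
    ¬((U ∨ K)) = True
      U ∨ K = False
    ¬(¬G) → G = True
      ¬(¬G) = True
        ¬G = False
Both conjuncts True, so the formula holds.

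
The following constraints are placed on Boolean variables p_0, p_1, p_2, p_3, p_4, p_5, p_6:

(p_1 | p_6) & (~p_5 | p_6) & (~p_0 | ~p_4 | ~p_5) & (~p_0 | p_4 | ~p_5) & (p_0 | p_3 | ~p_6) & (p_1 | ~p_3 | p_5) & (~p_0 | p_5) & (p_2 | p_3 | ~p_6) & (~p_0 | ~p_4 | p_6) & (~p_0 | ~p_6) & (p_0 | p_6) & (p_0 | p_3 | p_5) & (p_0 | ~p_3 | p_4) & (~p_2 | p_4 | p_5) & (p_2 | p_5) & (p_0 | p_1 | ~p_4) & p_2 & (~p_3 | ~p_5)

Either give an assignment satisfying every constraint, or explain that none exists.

Unit clause (p_2) forces p_2 = True.
Set p_0 = False.
  then (p_0 | p_6) forces p_6 = True.
  then (p_0 | p_3 | ~p_6) forces p_3 = True.
  then (p_0 | ~p_3 | p_4) forces p_4 = True.
  then (p_0 | p_1 | ~p_4) forces p_1 = True.
  then (~p_3 | ~p_5) forces p_5 = False.
All clauses satisfied.

p_0 = False, p_1 = True, p_2 = True, p_3 = True, p_4 = True, p_5 = False, p_6 = True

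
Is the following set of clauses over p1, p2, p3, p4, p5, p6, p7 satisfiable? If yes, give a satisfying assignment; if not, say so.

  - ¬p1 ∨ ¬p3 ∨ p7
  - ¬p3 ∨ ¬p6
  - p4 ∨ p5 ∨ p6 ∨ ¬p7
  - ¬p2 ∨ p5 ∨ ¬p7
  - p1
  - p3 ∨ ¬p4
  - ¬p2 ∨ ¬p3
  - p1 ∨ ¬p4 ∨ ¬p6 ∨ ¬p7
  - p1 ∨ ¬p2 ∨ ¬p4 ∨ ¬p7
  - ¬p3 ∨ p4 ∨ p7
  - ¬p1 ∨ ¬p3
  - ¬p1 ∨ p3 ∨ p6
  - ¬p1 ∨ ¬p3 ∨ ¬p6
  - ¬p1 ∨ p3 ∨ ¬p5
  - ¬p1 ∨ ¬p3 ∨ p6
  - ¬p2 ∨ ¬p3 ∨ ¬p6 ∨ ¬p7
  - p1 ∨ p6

p1=T, p2=F, p3=F, p4=F, p5=F, p6=T, p7=F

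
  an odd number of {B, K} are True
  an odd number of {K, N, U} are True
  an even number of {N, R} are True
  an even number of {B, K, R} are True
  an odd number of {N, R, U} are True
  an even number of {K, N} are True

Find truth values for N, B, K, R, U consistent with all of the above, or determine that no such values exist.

N = True, B = False, K = True, R = True, U = True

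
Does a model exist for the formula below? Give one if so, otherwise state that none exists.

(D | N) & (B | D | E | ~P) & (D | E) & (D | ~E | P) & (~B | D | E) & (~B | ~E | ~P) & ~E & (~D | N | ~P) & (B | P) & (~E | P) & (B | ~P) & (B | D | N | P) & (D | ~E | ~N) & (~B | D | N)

P = False, E = False, B = True, N = True, D = True

Unit clause (~E) forces E = False.
In (D | E) only D is left, so D = True.
Set P = False.
  then (B | P) forces B = True.
Set N = True.
All clauses satisfied.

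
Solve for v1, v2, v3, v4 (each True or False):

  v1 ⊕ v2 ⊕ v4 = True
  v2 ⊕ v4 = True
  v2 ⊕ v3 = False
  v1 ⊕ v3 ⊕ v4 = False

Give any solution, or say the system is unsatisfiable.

Adding constraints 1, 3, 4 mod 2: every variable appears an even number of times on the left, so the left side is 0.
But the right sides sum to 1 (mod 2). 0 ≠ 1 — the system is inconsistent.

The formula is unsatisfiable.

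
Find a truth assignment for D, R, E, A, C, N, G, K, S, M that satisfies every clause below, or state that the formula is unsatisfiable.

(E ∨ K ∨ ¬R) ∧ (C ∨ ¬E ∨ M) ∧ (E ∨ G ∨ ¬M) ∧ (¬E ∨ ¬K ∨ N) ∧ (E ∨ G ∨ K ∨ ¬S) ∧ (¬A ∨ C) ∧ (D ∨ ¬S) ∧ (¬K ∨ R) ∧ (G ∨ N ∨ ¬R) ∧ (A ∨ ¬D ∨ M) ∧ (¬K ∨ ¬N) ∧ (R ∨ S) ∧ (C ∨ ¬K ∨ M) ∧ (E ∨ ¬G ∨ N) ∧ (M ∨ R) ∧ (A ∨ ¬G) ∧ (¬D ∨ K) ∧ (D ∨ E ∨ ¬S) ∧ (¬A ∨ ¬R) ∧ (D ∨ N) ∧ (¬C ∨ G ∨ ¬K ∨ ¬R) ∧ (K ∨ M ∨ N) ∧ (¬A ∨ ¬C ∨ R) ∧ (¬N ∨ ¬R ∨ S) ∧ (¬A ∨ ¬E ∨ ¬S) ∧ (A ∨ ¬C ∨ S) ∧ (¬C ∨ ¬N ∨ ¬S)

UNSATISFIABLE

Case N = True:
  (¬K ∨ ¬N) forces K = False.
  (¬D ∨ K) forces D = False.
  (D ∨ ¬S) forces S = False.
  (R ∨ S) forces R = True.
  Clause (¬N ∨ ¬R ∨ S) is falsified — contradiction.
Case N = False:
  (D ∨ N) forces D = True.
  (¬D ∨ K) forces K = True.
  (¬E ∨ ¬K ∨ N) forces E = False.
  (¬K ∨ R) forces R = True.
  (G ∨ N ∨ ¬R) forces G = True.
  Clause (E ∨ ¬G ∨ N) is falsified — contradiction.
Both cases fail, so the formula is unsatisfiable.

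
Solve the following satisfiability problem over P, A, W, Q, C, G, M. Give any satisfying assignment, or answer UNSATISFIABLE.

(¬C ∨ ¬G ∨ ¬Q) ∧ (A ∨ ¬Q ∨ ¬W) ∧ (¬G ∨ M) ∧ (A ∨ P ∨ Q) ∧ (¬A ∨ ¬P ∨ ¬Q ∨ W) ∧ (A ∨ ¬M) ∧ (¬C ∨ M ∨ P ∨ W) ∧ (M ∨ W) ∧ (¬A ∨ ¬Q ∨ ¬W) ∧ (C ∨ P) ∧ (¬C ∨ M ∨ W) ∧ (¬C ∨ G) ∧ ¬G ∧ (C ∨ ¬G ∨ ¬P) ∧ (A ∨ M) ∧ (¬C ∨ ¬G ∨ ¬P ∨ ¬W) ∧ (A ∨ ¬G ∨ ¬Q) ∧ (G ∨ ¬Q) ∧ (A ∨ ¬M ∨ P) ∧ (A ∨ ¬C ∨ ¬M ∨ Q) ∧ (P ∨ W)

P = True, A = True, W = False, Q = False, C = False, G = False, M = True

Unit clause (¬G) forces G = False.
In (G ∨ ¬Q) only ¬Q is left, so Q = False.
In (¬C ∨ G) only ¬C is left, so C = False.
In (C ∨ P) only P is left, so P = True.
Try A = False:
  (A ∨ ¬M) forces M = False.
  clause (A ∨ M) is falsified — backtrack.
So A = True.
Set W = False.
  then (M ∨ W) forces M = True.
All clauses satisfied.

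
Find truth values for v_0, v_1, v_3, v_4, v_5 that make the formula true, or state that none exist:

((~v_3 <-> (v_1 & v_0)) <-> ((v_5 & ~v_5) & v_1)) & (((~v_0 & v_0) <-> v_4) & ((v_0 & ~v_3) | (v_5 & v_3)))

v_0 = True, v_1 = False, v_3 = False, v_4 = False, v_5 = False

  (~v_3 <-> (v_1 & v_0)) <-> ((v_5 & ~v_5) & v_1) = True
    ~v_3 <-> (v_1 & v_0) = False
      ~v_3 = True
      v_1 & v_0 = False
    (v_5 & ~v_5) & v_1 = False
      v_5 & ~v_5 = False
        ~v_5 = True
  ((~v_0 & v_0) <-> v_4) & ((v_0 & ~v_3) | (v_5 & v_3)) = True
    (~v_0 & v_0) <-> v_4 = True
      ~v_0 & v_0 = False
        ~v_0 = False
    (v_0 & ~v_3) | (v_5 & v_3) = True
      v_0 & ~v_3 = True
        ~v_3 = True
      v_5 & v_3 = False
Both conjuncts True, so the formula holds.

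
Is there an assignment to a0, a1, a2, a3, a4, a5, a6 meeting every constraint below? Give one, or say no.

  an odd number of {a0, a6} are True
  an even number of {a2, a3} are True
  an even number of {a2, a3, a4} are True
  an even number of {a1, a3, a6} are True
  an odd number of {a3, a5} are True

a0: True, a1: False, a2: False, a3: False, a4: False, a5: True, a6: False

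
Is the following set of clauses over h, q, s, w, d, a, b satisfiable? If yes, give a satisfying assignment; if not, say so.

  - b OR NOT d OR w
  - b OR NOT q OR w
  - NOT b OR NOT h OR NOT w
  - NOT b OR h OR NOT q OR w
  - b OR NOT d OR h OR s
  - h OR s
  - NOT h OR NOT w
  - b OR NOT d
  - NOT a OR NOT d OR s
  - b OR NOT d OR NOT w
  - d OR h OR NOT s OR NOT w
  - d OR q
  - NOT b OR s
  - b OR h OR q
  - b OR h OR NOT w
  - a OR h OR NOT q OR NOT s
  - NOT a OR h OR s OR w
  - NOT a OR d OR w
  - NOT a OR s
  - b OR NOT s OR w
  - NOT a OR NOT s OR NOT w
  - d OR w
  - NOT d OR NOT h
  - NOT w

Unit clause (NOT w) forces w = False.
In (d OR w) only d is left, so d = True.
In (NOT d OR NOT h) only NOT h is left, so h = False.
In (b OR NOT d OR w) only b is left, so b = True.
In (NOT b OR h OR NOT q OR w) only NOT q is left, so q = False.
In (h OR s) only s is left, so s = True.
Set a = True.
All clauses satisfied.

h=F, q=F, s=T, w=F, d=T, a=T, b=T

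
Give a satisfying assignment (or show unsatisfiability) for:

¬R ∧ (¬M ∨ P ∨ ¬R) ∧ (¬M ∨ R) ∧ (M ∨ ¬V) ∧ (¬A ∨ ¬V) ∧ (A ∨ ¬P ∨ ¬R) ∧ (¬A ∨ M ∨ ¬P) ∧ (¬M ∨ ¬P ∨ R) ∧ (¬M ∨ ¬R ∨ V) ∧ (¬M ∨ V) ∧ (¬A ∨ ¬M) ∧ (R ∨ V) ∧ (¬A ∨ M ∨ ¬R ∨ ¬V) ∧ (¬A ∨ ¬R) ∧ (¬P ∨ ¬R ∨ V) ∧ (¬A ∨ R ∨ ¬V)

The formula is unsatisfiable.

Case R = True:
  Clause (¬R) is falsified — contradiction.
Case R = False:
  (¬M ∨ R) forces M = False.
  (M ∨ ¬V) forces V = False.
  Clause (R ∨ V) is falsified — contradiction.
Both cases fail, so the formula is unsatisfiable.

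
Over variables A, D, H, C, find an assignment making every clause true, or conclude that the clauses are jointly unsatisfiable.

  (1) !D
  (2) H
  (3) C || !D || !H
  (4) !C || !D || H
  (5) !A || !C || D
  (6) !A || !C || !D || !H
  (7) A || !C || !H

A=F, D=F, H=T, C=F

Unit clause (!D) forces D = False.
Unit clause (H) forces H = True.
Set A = False.
  then (A || !C || !H) forces C = False.
Check each clause:
  (!D): !D holds.
  (H): H holds.
  (C || !D || !H): !D holds.
  (!C || !D || H): !C holds.
  (!A || !C || D): !A holds.
  (!A || !C || !D || !H): !A holds.
  (A || !C || !H): !C holds.
All clauses satisfied.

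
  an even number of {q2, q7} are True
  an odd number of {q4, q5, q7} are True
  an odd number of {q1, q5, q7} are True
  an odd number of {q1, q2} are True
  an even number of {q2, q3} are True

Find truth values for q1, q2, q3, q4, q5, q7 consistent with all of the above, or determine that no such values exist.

q1=F; q2=T; q3=T; q4=F; q5=F; q7=T

{q2, q7}: 2 true → even ✓
{q4, q5, q7}: 1 true → odd ✓
{q1, q5, q7}: 1 true → odd ✓
{q1, q2}: 1 true → odd ✓
{q2, q3}: 2 true → even ✓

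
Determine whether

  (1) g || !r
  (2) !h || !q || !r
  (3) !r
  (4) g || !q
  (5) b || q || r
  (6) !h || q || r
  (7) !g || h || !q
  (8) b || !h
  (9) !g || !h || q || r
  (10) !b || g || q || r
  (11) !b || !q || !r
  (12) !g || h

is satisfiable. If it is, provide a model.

r: False, q: True, b: True, h: True, g: True

Unit clause (!r) forces r = False.
Try q = False:
  (b || q || r) forces b = True.
  (!h || q || r) forces h = False.
  (!b || g || q || r) forces g = True.
  clause (!g || h) is falsified — backtrack.
So q = True.
  then (g || !q) forces g = True.
  then (!g || h || !q) forces h = True.
  then (b || !h) forces b = True.
All clauses satisfied.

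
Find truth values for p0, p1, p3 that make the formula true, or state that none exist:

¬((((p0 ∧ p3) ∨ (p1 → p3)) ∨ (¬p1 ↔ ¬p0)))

p0=F, p1=T, p3=F

  ¬((((p0 ∧ p3) ∨ (p1 → p3)) ∨ (¬p1 ↔ ¬p0))) = True
    ((p0 ∧ p3) ∨ (p1 → p3)) ∨ (¬p1 ↔ ¬p0) = False
      (p0 ∧ p3) ∨ (p1 → p3) = False
        p0 ∧ p3 = False
        p1 → p3 = False
      ¬p1 ↔ ¬p0 = False
        ¬p1 = False
        ¬p0 = True
The formula evaluates to True.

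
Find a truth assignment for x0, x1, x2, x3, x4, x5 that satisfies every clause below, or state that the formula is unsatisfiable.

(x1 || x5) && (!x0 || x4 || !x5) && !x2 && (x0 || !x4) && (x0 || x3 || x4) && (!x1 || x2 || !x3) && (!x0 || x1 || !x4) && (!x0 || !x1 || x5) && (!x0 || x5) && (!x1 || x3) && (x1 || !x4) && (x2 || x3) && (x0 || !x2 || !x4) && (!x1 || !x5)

Unit clause (!x2) forces x2 = False.
In (x2 || x3) only x3 is left, so x3 = True.
In (!x1 || x2 || !x3) only !x1 is left, so x1 = False.
In (x1 || !x4) only !x4 is left, so x4 = False.
In (x1 || x5) only x5 is left, so x5 = True.
In (!x0 || x4 || !x5) only !x0 is left, so x0 = False.
All clauses satisfied.

x0 = False, x1 = False, x2 = False, x3 = True, x4 = False, x5 = True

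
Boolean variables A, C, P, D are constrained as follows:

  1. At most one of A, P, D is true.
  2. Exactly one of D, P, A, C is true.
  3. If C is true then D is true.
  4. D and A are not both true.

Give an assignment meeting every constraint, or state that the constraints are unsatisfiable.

A = False, C = False, P = True, D = False

  (1) {A, P, D}: 1 true — at most one ✓
  (2) {D, P, A, C}: 1 true — exactly one ✓
  (3) C=F ⇒ D: vacuous ✓
  (4) D=F, A=F — not both ✓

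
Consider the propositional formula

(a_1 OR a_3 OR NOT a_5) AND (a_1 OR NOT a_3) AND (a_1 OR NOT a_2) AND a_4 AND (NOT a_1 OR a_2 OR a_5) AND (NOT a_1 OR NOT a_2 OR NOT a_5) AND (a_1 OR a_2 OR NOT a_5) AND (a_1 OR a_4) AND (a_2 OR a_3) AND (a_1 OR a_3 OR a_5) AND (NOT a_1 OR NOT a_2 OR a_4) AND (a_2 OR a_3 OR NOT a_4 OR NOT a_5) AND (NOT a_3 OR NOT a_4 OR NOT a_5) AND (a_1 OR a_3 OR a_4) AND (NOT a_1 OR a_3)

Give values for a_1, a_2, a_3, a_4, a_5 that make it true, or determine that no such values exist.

Unit clause (a_4) forces a_4 = True.
Set a_1 = True.
  then (NOT a_1 OR a_3) forces a_3 = True.
  then (NOT a_3 OR NOT a_4 OR NOT a_5) forces a_5 = False.
  then (NOT a_1 OR a_2 OR a_5) forces a_2 = True.
All clauses satisfied.

a_1=T; a_2=T; a_3=T; a_4=T; a_5=F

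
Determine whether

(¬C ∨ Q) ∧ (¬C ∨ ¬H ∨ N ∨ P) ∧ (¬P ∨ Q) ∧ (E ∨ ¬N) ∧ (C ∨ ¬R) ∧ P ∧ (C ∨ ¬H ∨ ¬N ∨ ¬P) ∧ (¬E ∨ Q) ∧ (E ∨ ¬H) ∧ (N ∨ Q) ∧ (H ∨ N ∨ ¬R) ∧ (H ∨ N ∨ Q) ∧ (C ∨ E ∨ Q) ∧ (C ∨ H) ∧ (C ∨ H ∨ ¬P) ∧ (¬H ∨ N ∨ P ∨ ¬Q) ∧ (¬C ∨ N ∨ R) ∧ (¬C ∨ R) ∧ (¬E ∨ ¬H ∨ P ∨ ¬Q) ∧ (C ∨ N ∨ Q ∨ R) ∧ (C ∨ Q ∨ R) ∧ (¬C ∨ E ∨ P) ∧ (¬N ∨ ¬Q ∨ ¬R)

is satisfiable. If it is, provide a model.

Unit clause (P) forces P = True.
In (¬P ∨ Q) only Q is left, so Q = True.
Set E = True.
Set C = True.
  then (¬C ∨ R) forces R = True.
  then (¬N ∨ ¬Q ∨ ¬R) forces N = False.
  then (H ∨ N ∨ ¬R) forces H = True.
All clauses satisfied.

P = True, E = True, C = True, R = True, N = False, Q = True, H = True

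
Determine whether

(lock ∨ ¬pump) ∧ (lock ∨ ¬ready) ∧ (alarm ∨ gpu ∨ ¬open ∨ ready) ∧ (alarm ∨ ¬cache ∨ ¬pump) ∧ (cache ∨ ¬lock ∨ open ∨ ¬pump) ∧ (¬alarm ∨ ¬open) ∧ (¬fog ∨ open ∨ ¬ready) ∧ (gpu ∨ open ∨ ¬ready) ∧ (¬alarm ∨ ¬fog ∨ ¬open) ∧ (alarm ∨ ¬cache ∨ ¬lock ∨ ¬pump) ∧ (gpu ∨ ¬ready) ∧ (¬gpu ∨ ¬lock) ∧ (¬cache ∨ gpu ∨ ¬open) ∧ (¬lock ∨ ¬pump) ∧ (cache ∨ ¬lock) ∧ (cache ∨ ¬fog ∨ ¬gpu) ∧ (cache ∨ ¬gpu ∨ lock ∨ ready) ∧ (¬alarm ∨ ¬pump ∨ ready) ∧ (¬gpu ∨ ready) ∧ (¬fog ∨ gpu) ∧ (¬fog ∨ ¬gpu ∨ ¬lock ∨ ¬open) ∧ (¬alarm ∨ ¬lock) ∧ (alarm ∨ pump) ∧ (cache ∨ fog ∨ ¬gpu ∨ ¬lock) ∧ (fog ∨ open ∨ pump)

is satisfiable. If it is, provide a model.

UNSATISFIABLE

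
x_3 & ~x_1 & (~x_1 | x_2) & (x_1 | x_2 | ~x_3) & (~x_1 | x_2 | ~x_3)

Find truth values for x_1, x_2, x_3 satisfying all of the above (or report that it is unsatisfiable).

x_1=F, x_2=T, x_3=T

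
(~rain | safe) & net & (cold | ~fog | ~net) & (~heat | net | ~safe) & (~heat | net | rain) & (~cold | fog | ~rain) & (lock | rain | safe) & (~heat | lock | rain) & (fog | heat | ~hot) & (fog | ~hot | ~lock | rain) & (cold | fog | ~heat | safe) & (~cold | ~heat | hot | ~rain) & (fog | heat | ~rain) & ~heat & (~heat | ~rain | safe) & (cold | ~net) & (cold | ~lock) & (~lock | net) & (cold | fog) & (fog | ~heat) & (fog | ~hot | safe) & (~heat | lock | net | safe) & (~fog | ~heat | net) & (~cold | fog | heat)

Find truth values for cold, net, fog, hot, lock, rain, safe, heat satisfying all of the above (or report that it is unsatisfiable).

Unit clause (net) forces net = True.
Unit clause (~heat) forces heat = False.
In (cold | ~net) only cold is left, so cold = True.
In (~cold | fog | heat) only fog is left, so fog = True.
Set hot = False.
Set lock = True.
Set rain = False.
Set safe = True.
All clauses satisfied.

cold=T; net=T; fog=T; hot=F; lock=T; rain=F; safe=T; heat=F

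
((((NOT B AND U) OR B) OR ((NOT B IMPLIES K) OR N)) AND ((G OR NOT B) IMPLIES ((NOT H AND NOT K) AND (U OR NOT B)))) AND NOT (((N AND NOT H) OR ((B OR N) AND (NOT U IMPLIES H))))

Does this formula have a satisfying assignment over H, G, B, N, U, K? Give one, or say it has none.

H=F, G=F, B=F, N=F, U=T, K=F

  (((NOT B AND U) OR B) OR ((NOT B IMPLIES K) OR N)) AND ((G OR NOT B) IMPLIES ((NOT H AND NOT K) AND (U OR NOT B))) = True
    ((NOT B AND U) OR B) OR ((NOT B IMPLIES K) OR N) = True
      (NOT B AND U) OR B = True
        NOT B AND U = True
          NOT B = True
      (NOT B IMPLIES K) OR N = False
        NOT B IMPLIES K = False
          NOT B = True
    (G OR NOT B) IMPLIES ((NOT H AND NOT K) AND (U OR NOT B)) = True
      G OR NOT B = True
        NOT B = True
      (NOT H AND NOT K) AND (U OR NOT B) = True
        NOT H AND NOT K = True
          NOT H = True
          NOT K = True
        U OR NOT B = True
          NOT B = True
  NOT (((N AND NOT H) OR ((B OR N) AND (NOT U IMPLIES H)))) = True
    (N AND NOT H) OR ((B OR N) AND (NOT U IMPLIES H)) = False
      N AND NOT H = False
        NOT H = True
      (B OR N) AND (NOT U IMPLIES H) = False
        B OR N = False
        NOT U IMPLIES H = True
          NOT U = False
Both conjuncts True, so the formula holds.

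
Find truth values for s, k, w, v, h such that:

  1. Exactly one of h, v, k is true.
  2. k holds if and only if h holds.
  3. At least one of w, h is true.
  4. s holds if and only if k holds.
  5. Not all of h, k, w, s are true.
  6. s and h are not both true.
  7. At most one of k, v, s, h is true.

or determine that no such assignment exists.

s=F; k=F; w=T; v=T; h=F

  (1) {h, v, k}: 1 true — exactly one ✓
  (2) k=F, h=F — same ✓
  (3) {w, h}: 1 true — at least one ✓
  (4) s=F, k=F — same ✓
  (5) {h, k, w, s}: 1/4 true — not all ✓
  (6) s=F, h=F — not both ✓
  (7) {k, v, s, h}: 1 true — at most one ✓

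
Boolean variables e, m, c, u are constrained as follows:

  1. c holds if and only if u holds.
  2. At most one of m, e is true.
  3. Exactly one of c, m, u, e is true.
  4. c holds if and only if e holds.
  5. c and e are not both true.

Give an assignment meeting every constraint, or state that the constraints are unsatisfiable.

e = False; m = True; c = False; u = False

  (1) c=F, u=F — same ✓
  (2) {m, e}: 1 true — at most one ✓
  (3) {c, m, u, e}: 1 true — exactly one ✓
  (4) c=F, e=F — same ✓
  (5) c=F, e=F — not both ✓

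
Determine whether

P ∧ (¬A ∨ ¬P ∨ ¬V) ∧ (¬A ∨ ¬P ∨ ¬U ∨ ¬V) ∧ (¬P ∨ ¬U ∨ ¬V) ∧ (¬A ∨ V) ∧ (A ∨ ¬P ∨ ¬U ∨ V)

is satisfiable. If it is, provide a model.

P = True, A = False, U = False, V = True

Unit clause (P) forces P = True.
Try A = True:
  (¬A ∨ ¬P ∨ ¬V) forces V = False.
  clause (¬A ∨ V) is falsified — backtrack.
So A = False.
Try U = True:
  (¬P ∨ ¬U ∨ ¬V) forces V = False.
  clause (A ∨ ¬P ∨ ¬U ∨ V) is falsified — backtrack.
So U = False.
Set V = True.
Check each clause:
  (P): P holds.
  (¬A ∨ ¬P ∨ ¬V): ¬A holds.
  (¬A ∨ ¬P ∨ ¬U ∨ ¬V): ¬A holds.
  (¬P ∨ ¬U ∨ ¬V): ¬U holds.
  (¬A ∨ V): ¬A holds.
  (A ∨ ¬P ∨ ¬U ∨ V): ¬U holds.
All clauses satisfied.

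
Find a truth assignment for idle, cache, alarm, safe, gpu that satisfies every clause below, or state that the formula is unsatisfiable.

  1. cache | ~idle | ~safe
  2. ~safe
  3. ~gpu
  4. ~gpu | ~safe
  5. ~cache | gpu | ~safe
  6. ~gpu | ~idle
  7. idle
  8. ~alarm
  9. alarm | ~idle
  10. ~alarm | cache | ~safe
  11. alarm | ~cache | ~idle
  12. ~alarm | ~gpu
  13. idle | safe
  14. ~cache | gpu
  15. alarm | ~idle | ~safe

No satisfying assignment exists.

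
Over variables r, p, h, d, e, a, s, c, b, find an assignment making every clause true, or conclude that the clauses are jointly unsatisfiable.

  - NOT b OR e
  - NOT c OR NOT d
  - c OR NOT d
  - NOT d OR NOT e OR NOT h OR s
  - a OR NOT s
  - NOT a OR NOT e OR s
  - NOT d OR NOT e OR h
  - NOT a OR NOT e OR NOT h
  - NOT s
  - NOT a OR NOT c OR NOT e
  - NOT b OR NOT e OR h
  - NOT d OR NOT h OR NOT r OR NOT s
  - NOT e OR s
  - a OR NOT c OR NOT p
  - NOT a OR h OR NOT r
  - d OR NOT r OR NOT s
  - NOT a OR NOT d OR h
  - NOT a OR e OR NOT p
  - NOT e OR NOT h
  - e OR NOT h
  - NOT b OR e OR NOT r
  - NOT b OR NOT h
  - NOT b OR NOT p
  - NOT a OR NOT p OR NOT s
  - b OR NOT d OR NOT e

Unit clause (NOT s) forces s = False.
In (NOT e OR s) only NOT e is left, so e = False.
In (e OR NOT h) only NOT h is left, so h = False.
In (NOT b OR e) only NOT b is left, so b = False.
Set r = False.
Set p = True.
  then (NOT a OR e OR NOT p) forces a = False.
  then (a OR NOT c OR NOT p) forces c = False.
  then (c OR NOT d) forces d = False.
All clauses satisfied.

r = False, p = True, h = False, d = False, e = False, a = False, s = False, c = False, b = False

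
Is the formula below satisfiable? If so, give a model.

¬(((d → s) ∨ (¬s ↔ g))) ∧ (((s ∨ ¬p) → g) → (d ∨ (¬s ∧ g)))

p: True, s: False, g: False, d: True

  ¬(((d → s) ∨ (¬s ↔ g))) = True
    (d → s) ∨ (¬s ↔ g) = False
      d → s = False
      ¬s ↔ g = False
        ¬s = True
  ((s ∨ ¬p) → g) → (d ∨ (¬s ∧ g)) = True
    (s ∨ ¬p) → g = True
      s ∨ ¬p = False
        ¬p = False
    d ∨ (¬s ∧ g) = True
      ¬s ∧ g = False
        ¬s = True
Both conjuncts True, so the formula holds.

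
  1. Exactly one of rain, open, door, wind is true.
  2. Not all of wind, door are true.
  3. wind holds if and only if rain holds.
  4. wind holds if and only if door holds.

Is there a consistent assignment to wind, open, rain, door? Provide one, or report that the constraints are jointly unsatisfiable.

wind: False, open: True, rain: False, door: False

  (1) {rain, open, door, wind}: 1 true — exactly one ✓
  (2) {wind, door}: 0/2 true — not all ✓
  (3) wind=F, rain=F — same ✓
  (4) wind=F, door=F — same ✓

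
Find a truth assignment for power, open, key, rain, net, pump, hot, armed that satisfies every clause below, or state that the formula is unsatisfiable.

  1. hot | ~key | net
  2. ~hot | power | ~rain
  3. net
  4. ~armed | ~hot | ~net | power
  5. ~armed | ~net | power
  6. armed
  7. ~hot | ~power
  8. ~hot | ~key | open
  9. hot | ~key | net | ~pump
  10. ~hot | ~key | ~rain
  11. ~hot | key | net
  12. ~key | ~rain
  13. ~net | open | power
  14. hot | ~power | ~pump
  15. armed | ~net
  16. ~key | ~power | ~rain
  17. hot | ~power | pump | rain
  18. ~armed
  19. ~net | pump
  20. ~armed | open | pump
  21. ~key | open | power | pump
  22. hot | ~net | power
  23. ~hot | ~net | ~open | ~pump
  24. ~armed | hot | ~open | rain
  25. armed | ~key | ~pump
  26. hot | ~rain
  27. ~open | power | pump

Case armed = True:
  Clause (~armed) is falsified — contradiction.
Case armed = False:
  Clause (armed) is falsified — contradiction.
Both cases fail, so the formula is unsatisfiable.

Unsatisfiable — no assignment works.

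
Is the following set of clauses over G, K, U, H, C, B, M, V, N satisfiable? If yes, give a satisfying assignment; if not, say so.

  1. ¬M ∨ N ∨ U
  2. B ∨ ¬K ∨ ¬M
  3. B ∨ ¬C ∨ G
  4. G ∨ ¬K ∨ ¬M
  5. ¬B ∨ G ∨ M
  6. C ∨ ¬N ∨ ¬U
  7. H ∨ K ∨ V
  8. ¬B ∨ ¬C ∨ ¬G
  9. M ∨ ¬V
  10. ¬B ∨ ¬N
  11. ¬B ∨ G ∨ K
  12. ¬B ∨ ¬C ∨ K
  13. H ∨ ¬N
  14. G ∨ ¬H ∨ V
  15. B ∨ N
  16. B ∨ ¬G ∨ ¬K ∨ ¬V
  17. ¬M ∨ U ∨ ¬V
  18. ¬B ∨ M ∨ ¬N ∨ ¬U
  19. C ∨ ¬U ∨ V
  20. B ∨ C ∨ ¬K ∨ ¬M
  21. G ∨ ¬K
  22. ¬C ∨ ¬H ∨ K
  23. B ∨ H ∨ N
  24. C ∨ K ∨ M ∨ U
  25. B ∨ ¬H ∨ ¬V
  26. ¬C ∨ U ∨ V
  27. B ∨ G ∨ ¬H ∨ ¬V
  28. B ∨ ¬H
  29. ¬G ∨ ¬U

Set G = True.
  then (¬G ∨ ¬U) forces U = False.
Set K = True.
Set H = True.
  then (B ∨ ¬H) forces B = True.
  then (¬B ∨ ¬C ∨ ¬G) forces C = False.
  then (¬B ∨ ¬N) forces N = False.
  then (¬M ∨ N ∨ U) forces M = False.
  then (M ∨ ¬V) forces V = False.
All clauses satisfied.

G = True; K = True; U = False; H = True; C = False; B = True; M = False; V = False; N = False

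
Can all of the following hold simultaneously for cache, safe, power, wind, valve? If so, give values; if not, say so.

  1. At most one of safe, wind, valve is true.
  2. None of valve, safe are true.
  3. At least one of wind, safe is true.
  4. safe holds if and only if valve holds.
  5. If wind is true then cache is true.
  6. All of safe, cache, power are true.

No satisfying assignment exists.

Case safe = True:
  Constraint (2) is violated (safe=T) — contradiction.
Case safe = False:
  Constraint (6) is violated (safe=F) — contradiction.
Both cases fail — unsatisfiable.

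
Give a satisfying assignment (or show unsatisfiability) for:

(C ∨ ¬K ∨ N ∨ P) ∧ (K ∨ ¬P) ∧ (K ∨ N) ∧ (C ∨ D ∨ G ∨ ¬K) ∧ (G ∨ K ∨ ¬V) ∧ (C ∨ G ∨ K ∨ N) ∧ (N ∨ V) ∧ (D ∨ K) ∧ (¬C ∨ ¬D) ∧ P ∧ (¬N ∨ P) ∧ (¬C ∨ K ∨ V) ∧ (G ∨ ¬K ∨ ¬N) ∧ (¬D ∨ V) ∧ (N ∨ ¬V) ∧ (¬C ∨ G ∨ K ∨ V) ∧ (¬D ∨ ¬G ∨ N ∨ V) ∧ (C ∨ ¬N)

V: True, N: True, C: True, K: True, P: True, G: True, D: False

Unit clause (P) forces P = True.
In (K ∨ ¬P) only K is left, so K = True.
Set V = True.
  then (N ∨ ¬V) forces N = True.
  then (C ∨ ¬N) forces C = True.
  then (¬C ∨ ¬D) forces D = False.
  then (G ∨ ¬K ∨ ¬N) forces G = True.
All clauses satisfied.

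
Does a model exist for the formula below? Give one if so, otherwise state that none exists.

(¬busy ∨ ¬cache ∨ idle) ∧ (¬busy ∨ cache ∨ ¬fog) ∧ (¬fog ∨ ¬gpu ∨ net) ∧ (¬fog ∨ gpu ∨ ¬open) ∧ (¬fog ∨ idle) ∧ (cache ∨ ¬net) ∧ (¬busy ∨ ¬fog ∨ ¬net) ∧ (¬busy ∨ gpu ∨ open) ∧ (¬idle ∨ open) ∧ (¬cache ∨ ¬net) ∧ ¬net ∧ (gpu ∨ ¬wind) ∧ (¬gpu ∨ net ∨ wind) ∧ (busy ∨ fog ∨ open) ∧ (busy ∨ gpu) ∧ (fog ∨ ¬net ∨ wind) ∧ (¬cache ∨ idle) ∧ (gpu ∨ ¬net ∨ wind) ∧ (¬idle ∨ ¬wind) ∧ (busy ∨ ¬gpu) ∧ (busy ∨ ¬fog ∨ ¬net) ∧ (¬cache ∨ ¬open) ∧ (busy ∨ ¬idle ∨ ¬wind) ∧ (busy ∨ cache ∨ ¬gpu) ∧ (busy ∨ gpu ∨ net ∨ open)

gpu=F, open=T, idle=T, net=F, busy=T, cache=F, fog=F, wind=F

Unit clause (¬net) forces net = False.
Set gpu = False.
  then (gpu ∨ ¬wind) forces wind = False.
  then (busy ∨ gpu) forces busy = True.
  then (¬busy ∨ gpu ∨ open) forces open = True.
  then (¬cache ∨ ¬open) forces cache = False.
  then (¬busy ∨ cache ∨ ¬fog) forces fog = False.
Set idle = True.
All clauses satisfied.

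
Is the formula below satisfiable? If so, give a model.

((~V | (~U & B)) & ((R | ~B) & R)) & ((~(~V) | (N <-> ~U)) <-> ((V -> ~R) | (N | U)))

B = True, N = False, U = True, V = False, R = True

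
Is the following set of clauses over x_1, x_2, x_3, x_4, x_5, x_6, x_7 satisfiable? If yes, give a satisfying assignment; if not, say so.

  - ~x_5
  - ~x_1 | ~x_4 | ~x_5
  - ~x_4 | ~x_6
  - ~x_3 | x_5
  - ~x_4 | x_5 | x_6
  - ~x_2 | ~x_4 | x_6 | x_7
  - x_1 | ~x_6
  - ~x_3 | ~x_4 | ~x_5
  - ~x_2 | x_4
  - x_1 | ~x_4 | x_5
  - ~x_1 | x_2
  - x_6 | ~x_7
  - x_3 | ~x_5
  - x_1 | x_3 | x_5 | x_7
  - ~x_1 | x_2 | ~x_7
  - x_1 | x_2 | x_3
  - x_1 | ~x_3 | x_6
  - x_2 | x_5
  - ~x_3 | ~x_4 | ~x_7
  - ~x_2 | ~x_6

The formula is unsatisfiable.

Case x_5 = True:
  Clause (~x_5) is falsified — contradiction.
Case x_5 = False:
  (~x_3 | x_5) forces x_3 = False.
  (x_2 | x_5) forces x_2 = True.
  (~x_2 | x_4) forces x_4 = True.
  (~x_4 | ~x_6) forces x_6 = False.
  Clause (~x_4 | x_5 | x_6) is falsified — contradiction.
Both cases fail, so the formula is unsatisfiable.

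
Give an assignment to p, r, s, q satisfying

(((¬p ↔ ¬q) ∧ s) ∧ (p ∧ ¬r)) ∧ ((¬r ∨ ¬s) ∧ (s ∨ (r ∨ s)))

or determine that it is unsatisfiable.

p=T, r=F, s=T, q=T

  ((¬p ↔ ¬q) ∧ s) ∧ (p ∧ ¬r) = True
    (¬p ↔ ¬q) ∧ s = True
      ¬p ↔ ¬q = True
        ¬p = False
        ¬q = False
    p ∧ ¬r = True
      ¬r = True
  (¬r ∨ ¬s) ∧ (s ∨ (r ∨ s)) = True
    ¬r ∨ ¬s = True
      ¬r = True
      ¬s = False
    s ∨ (r ∨ s) = True
      r ∨ s = True
Both conjuncts True, so the formula holds.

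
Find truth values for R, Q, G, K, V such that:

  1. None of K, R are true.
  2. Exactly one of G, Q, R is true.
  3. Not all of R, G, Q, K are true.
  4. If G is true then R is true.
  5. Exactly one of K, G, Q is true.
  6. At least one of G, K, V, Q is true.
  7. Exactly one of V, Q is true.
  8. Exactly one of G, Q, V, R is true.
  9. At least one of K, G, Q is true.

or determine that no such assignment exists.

R = False, Q = True, G = False, K = False, V = False

  (1) {K, R}: 0 true — none ✓
  (2) {G, Q, R}: 1 true — exactly one ✓
  (3) {R, G, Q, K}: 1/4 true — not all ✓
  (4) G=F ⇒ R: vacuous ✓
  (5) {K, G, Q}: 1 true — exactly one ✓
  (6) {G, K, V, Q}: 1 true — at least one ✓
  (7) {V, Q}: 1 true — exactly one ✓
  (8) {G, Q, V, R}: 1 true — exactly one ✓
  (9) {K, G, Q}: 1 true — at least one ✓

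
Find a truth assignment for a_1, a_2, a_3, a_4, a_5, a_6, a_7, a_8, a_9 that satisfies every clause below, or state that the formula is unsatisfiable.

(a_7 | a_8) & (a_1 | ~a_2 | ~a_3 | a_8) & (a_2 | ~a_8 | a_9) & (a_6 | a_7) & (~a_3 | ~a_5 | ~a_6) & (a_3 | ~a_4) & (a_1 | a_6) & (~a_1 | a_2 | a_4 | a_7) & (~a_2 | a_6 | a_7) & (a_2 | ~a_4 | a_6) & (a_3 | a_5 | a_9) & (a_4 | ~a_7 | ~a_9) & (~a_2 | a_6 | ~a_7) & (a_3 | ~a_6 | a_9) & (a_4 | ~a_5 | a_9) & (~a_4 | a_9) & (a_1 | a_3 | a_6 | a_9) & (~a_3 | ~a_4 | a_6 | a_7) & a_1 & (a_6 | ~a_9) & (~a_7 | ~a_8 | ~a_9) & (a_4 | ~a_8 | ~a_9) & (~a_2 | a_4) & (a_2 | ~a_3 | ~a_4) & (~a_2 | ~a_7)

Unit clause (a_1) forces a_1 = True.
Set a_2 = False.
Set a_3 = True.
  then (a_2 | ~a_3 | ~a_4) forces a_4 = False.
  then (~a_1 | a_2 | a_4 | a_7) forces a_7 = True.
  then (a_4 | ~a_7 | ~a_9) forces a_9 = False.
  then (a_4 | ~a_5 | a_9) forces a_5 = False.
  then (a_2 | ~a_8 | a_9) forces a_8 = False.
Set a_6 = False.
All clauses satisfied.

a_1 = True, a_2 = False, a_3 = True, a_4 = False, a_5 = False, a_6 = False, a_7 = True, a_8 = False, a_9 = False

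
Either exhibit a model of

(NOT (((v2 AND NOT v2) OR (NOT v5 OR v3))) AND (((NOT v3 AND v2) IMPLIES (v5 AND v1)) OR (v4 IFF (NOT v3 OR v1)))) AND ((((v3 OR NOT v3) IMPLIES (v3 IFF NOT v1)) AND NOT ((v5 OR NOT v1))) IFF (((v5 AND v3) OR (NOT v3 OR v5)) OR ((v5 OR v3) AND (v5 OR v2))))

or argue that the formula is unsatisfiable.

Case v5 = True: the conjunct (((v3 OR NOT v3) IMPLIES (v3 IFF NOT v1)) AND NOT ((v5 OR NOT v1))) IFF (((v5 AND v3) OR (NOT v3 OR v5)) OR ((v5 OR v3) AND (v5 OR v2))) becomes (((v3 OR NOT v3) IMPLIES (v3 IFF NOT v1)) AND False) IFF (True OR True) = False.
Case v5 = False: the conjunct NOT (((v2 AND NOT v2) OR (NOT v5 OR v3))) becomes NOT (((v2 AND NOT v2) OR True)) = False.
Both cases fail — unsatisfiable.

No satisfying assignment exists.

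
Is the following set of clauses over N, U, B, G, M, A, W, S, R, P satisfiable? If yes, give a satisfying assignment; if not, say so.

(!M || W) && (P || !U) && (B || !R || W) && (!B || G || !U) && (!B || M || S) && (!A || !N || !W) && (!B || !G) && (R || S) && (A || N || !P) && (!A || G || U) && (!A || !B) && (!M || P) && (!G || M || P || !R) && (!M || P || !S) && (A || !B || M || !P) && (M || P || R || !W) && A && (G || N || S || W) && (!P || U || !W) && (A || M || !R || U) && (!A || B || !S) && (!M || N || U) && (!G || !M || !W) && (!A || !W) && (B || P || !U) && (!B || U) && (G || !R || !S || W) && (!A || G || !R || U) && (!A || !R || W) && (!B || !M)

Unsatisfiable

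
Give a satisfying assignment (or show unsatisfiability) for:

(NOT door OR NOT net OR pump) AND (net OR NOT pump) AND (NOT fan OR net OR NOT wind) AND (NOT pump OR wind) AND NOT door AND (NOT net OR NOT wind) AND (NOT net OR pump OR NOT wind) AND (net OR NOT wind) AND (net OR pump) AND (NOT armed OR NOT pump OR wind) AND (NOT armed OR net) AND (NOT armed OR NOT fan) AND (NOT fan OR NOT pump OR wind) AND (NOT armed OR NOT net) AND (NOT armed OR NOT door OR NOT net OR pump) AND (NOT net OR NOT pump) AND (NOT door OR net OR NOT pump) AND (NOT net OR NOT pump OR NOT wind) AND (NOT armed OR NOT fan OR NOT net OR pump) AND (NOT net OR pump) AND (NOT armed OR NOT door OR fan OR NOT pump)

The formula is unsatisfiable.

Case pump = True:
  (net OR NOT pump) forces net = True.
  Clause (NOT net OR NOT pump) is falsified — contradiction.
Case pump = False:
  (NOT door) forces door = False.
  (net OR pump) forces net = True.
  Clause (NOT net OR pump) is falsified — contradiction.
Both cases fail, so the formula is unsatisfiable.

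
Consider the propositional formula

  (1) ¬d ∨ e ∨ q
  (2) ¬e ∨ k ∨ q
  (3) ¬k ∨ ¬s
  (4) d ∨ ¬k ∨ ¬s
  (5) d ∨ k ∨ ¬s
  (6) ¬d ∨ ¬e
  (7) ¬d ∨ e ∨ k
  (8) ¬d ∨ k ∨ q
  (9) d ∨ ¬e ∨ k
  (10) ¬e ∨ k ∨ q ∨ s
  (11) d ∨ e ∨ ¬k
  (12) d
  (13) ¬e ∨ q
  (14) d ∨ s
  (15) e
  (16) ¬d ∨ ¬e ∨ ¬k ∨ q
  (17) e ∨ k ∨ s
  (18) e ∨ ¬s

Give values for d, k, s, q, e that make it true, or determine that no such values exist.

Case d = True:
  (¬d ∨ ¬e) forces e = False.
  Clause (e) is falsified — contradiction.
Case d = False:
  Clause (d) is falsified — contradiction.
Both cases fail, so the formula is unsatisfiable.

UNSATISFIABLE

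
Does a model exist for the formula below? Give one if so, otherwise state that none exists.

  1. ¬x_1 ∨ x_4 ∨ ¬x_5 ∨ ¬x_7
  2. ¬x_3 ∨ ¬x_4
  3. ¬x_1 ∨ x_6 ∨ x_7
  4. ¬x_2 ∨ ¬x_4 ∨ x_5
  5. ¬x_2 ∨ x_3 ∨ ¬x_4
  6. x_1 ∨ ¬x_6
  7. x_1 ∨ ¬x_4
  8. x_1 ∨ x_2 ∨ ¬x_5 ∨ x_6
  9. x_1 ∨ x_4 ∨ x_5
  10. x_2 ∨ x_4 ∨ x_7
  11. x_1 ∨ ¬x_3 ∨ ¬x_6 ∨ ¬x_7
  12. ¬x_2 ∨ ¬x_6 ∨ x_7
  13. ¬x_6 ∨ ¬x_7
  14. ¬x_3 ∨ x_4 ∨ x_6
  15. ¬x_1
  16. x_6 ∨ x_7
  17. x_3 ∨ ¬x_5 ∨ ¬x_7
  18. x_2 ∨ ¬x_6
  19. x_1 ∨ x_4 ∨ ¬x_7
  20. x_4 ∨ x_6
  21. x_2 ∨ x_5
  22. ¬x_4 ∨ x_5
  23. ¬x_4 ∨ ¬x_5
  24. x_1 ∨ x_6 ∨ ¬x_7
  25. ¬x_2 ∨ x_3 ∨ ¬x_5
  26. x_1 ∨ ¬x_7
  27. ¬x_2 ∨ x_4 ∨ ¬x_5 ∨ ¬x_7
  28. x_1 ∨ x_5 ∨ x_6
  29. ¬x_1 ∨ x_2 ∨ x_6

Case x_1 = True:
  Clause (¬x_1) is falsified — contradiction.
Case x_1 = False:
  (x_1 ∨ ¬x_6) forces x_6 = False.
  (x_1 ∨ ¬x_4) forces x_4 = False.
  Clause (x_4 ∨ x_6) is falsified — contradiction.
Both cases fail, so the formula is unsatisfiable.

Unsatisfiable — no assignment works.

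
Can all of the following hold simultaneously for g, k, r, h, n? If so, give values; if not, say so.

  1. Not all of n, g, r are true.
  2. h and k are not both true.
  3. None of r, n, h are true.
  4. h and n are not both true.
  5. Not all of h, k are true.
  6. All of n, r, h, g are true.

No satisfying assignment exists.

Case r = True:
  Constraint (3) is violated (r=T) — contradiction.
Case r = False:
  Constraint (6) is violated (r=F) — contradiction.
Both cases fail — unsatisfiable.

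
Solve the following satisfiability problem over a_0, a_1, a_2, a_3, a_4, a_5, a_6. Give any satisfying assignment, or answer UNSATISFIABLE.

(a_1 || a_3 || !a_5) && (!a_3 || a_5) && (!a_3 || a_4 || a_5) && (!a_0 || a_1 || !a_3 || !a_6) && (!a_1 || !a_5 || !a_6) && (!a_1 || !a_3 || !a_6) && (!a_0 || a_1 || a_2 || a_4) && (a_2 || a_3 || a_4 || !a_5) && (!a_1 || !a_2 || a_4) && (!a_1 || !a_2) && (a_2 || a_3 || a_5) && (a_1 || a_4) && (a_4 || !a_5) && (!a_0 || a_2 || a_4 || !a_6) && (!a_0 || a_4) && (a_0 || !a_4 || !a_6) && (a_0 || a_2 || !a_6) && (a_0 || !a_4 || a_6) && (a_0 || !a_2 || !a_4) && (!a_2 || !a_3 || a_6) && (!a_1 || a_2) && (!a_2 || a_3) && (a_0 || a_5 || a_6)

a_0 = True, a_1 = False, a_2 = False, a_3 = True, a_4 = True, a_5 = True, a_6 = False

Set a_0 = True.
  then (!a_0 || a_4) forces a_4 = True.
Try a_1 = True:
  (!a_1 || !a_2) forces a_2 = False.
  clause (!a_1 || a_2) is falsified — backtrack.
So a_1 = False.
Try a_2 = True:
  (!a_2 || a_3) forces a_3 = True.
  (!a_3 || a_5) forces a_5 = True.
  (!a_0 || a_1 || !a_3 || !a_6) forces a_6 = False.
  clause (!a_2 || !a_3 || a_6) is falsified — backtrack.
So a_2 = False.
Set a_3 = True.
  then (!a_3 || a_5) forces a_5 = True.
  then (!a_0 || a_1 || !a_3 || !a_6) forces a_6 = False.
All clauses satisfied.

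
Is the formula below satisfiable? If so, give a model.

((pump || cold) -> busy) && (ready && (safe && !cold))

safe=T, ready=T, cold=F, pump=T, busy=T

  (pump || cold) -> busy = True
    pump || cold = True
  ready && (safe && !cold) = True
    safe && !cold = True
      !cold = True
Both conjuncts True, so the formula holds.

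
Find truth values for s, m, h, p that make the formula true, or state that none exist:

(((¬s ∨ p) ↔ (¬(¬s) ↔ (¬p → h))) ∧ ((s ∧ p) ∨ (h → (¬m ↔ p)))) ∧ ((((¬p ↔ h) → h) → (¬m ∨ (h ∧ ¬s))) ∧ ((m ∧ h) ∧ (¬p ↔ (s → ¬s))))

UNSATISFIABLE

Case h = True: the formula simplifies to (((¬s ∨ p) ↔ ¬(¬s)) ∧ ((s ∧ p) ∨ (¬m ↔ p))) ∧ ((¬m ∨ ¬s) ∧ (m ∧ (¬p ↔ (s → ¬s)))).
  s = True: simplifies to (p ∧ (p ∨ (¬m ↔ p))) ∧ (¬m ∧ (m ∧ p)).
    m = True: the conjunct ¬m is False.
    m = False: the conjunct m is False.
  s = False: the conjunct (¬s ∨ p) ↔ ¬(¬s) becomes (True ∨ p) ↔ ¬True = False.
Case h = False: the conjunct h is False.
Both cases fail — unsatisfiable.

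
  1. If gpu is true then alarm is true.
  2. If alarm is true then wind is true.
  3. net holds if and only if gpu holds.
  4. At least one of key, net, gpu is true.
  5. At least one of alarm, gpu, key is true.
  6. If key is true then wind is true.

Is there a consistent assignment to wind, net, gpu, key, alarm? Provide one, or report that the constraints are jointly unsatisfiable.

wind = True, net = True, gpu = True, key = False, alarm = True

  (1) gpu=T ⇒ alarm: T ✓
  (2) alarm=T ⇒ wind: T ✓
  (3) net=T, gpu=T — same ✓
  (4) {key, net, gpu}: 2 true — at least one ✓
  (5) {alarm, gpu, key}: 2 true — at least one ✓
  (6) key=F ⇒ wind: vacuous ✓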